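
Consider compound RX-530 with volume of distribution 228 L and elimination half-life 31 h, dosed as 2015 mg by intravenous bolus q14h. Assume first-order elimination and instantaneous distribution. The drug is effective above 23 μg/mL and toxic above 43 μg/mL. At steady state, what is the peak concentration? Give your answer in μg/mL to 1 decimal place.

32.9 μg/mL

Over one 14-h interval, 14/31 ≈ 0.45161 half-lives elapse, leaving f ≈ 0.7312 of each dose.
At steady state, accumulation factor R = 1/(1 − e^(−kτ)) ≈ 3.7202.
Single-dose peak C₀ = D/Vd = 2015/228 ≈ 8.838 μg/mL.
Steady-state peak Cmax,ss = C₀·R ≈ 8.838 × 3.7202 ≈ 32.879 μg/mL.
Peak 32.9 μg/mL vs MTC 43 μg/mL: below toxic threshold.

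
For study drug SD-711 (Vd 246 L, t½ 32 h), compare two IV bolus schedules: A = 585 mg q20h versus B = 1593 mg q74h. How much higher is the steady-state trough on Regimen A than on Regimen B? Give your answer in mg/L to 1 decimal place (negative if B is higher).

Regimen A: f = (1/2)^(20/32) ≈ 0.6484; Cmin,ss = (585/246)·f/(1−f) ≈ 4.385 mg/L.
Regimen B: f = (1/2)^(74/32) ≈ 0.2013; Cmin,ss = (1593/246)·f/(1−f) ≈ 1.632 mg/L.
Difference ≈ 4.385 − 1.632 ≈ 2.753 mg/L.

2.8 mg/L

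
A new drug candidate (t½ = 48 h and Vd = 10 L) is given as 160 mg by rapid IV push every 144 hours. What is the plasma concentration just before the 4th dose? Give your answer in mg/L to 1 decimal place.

f = (1/2)^(τ/t½) = (1/2)^(144/48) ≈ 0.1250.
C₀ = D/Vd = 160/10 ≈ 16.000 mg/L.
Before the 4th dose, 3 doses have been given. Superposition: Cmin = C₀·(f + f² + … + f^3).
≈ 16.000 × (0.1250 + 0.0156 + 0.0020) ≈ 16.000 × 0.1426 ≈ 2.282 mg/L.

2.3 mg/L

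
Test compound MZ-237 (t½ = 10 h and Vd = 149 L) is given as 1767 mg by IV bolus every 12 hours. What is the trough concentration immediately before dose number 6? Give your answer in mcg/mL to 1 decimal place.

f = (1/2)^(τ/t½) = (1/2)^(12/10) ≈ 0.4353.
C₀ = D/Vd = 1767/149 ≈ 11.859 mcg/mL.
Before the 6th dose, 5 doses have been given. Superposition: Cmin = C₀·(f + f² + … + f^5).
≈ 11.859 × (0.4353 + 0.1895 + 0.0825 + 0.0359 + 0.0156) ≈ 11.859 × 0.7588 ≈ 8.999 mcg/mL.

9.0 mcg/mL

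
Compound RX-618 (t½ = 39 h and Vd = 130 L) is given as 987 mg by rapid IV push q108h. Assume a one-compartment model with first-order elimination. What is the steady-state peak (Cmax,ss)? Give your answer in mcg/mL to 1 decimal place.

τ/t½ = 108/39 ≈ 2.7692, so fraction remaining f = (1/2)^(108/39) ≈ 0.1467.
At steady state, accumulation factor R = 1/(1 − e^(−kτ)) ≈ 1.1719.
Single-dose peak C₀ = D/Vd = 987/130 ≈ 7.592 mcg/mL.
Cmax,ss = C₀/(1 − f) ≈ 7.592/0.8533 ≈ 8.897 mcg/mL.

8.9 mcg/mL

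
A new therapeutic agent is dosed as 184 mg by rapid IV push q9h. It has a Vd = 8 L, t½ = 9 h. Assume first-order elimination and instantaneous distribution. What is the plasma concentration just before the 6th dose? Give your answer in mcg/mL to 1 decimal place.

f = (1/2)^(τ/t½) = (1/2)^(9/9) ≈ 0.5000.
C₀ = D/Vd = 184/8 ≈ 23.000 mcg/mL.
Before the 6th dose, 5 doses have been given. Superposition: Cmin = C₀·(f + f² + … + f^5).
≈ 23.000 × (0.5000 + 0.2500 + 0.1250 + 0.0625 + 0.0313) ≈ 23.000 × 0.9688 ≈ 22.282 mcg/mL.

22.3 mcg/mL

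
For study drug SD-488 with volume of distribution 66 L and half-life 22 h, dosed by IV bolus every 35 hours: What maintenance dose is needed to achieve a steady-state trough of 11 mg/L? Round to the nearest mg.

τ/t½ = 35/22 ≈ 1.5909, so f = (1/2)^(35/22) ≈ 0.331962.
Cmin,ss = (D/Vd)·f/(1−f), so D = Cmin,ss·Vd·(1−f)/f.
D = 11 × 66 × (1−f)/f ≈ 11 × 66 × 2.01239 ≈ 1461.00 mg.

1461 mg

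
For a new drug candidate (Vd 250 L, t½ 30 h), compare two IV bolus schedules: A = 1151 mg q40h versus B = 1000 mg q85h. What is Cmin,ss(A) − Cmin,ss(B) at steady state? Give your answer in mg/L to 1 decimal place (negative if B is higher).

Regimen A: f = (1/2)^(40/30) ≈ 0.3969; Cmin,ss = (1151/250)·f/(1−f) ≈ 3.030 mg/L.
Regimen B: f = (1/2)^(85/30) ≈ 0.1403; Cmin,ss = (1000/250)·f/(1−f) ≈ 0.653 mg/L.
Difference ≈ 3.030 − 0.653 ≈ 2.377 mg/L.

2.4 mg/L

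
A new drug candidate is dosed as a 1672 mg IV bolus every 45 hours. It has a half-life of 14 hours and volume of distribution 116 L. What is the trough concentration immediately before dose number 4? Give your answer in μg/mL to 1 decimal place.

f = (1/2)^(τ/t½) = (1/2)^(45/14) ≈ 0.1077.
C₀ = D/Vd = 1672/116 ≈ 14.414 μg/mL.
Before the 4th dose, 3 doses have been given. Superposition: Cmin = C₀·(f + f² + … + f^3).
≈ 14.414 × (0.1077 + 0.0116 + 0.0012) ≈ 14.414 × 0.1205 ≈ 1.737 μg/mL.

1.7 μg/mL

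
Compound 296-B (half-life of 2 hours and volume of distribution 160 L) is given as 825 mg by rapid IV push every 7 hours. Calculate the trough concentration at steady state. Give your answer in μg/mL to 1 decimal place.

τ/t½ = 7/2 ≈ 3.5, so fraction remaining f = (1/2)^(7/2) ≈ 0.0884.
Single-dose peak C₀ = D/Vd = 825/160 ≈ 5.156 μg/mL.
Steady-state trough Cmin,ss = C₀·f/(1−f) ≈ 5.156 × 0.0884/0.9116 ≈ 0.500 μg/mL.

0.5 μg/mL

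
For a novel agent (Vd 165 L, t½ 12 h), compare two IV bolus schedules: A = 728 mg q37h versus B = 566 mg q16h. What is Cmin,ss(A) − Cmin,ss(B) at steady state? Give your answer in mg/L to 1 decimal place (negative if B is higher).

Regimen A: f = (1/2)^(37/12) ≈ 0.1180; Cmin,ss = (728/165)·f/(1−f) ≈ 0.590 mg/L.
Regimen B: f = (1/2)^(16/12) ≈ 0.3969; Cmin,ss = (566/165)·f/(1−f) ≈ 2.257 mg/L.
Difference ≈ 0.590 − 2.257 ≈ -1.667 mg/L.

-1.7 mg/L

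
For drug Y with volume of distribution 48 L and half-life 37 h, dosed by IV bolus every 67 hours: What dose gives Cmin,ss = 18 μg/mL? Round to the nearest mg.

τ/t½ = 67/37 ≈ 1.8108, so f = (1/2)^(67/37) ≈ 0.285031.
Cmin,ss = (D/Vd)·f/(1−f), so D = Cmin,ss·Vd·(1−f)/f.
D = 18 × 48 × (1−f)/f ≈ 18 × 48 × 2.50839 ≈ 2167.25 mg.

2167 mg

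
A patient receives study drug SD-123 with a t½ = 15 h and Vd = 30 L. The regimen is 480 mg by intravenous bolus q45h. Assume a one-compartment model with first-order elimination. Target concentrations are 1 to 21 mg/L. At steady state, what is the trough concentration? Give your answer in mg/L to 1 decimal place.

The dosing interval is 3 half-lives, so f = 2^(−3) = 0.125.
Accumulation ratio R = 1/(1 − f) = 1/0.875 = 8/7.
Single-dose peak C₀ = D/Vd = 480/30 = 16 mg/L.
Steady-state peak Cmax,ss = C₀·R = 16 × 8/7 ≈ 18.286 mg/L.
Steady-state trough Cmin,ss = Cmax,ss·f ≈ 18.286 × 0.125 ≈ 2.286 mg/L.
Trough 2.3 mg/L vs MEC 1 mg/L: adequate.

2.3 mg/L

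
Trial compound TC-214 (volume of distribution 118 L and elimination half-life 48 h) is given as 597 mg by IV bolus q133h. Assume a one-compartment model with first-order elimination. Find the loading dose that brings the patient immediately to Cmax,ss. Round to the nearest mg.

f = (1/2)^(133/48) ≈ 0.146520; accumulation ratio R = 1/(1−f) ≈ 1.17167.
Loading dose to hit Cmax,ss on first dose: D_load = D_maint·R ≈ 597 × 1.17167 ≈ 699.49 mg.

699 mg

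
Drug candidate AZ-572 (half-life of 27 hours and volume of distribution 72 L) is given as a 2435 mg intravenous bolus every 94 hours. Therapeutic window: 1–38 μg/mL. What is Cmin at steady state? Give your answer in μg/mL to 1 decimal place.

3.3 μg/mL

k = ln2/t½ = ln2/27 ≈ 0.025672 h⁻¹; fraction remaining f = e^(−kτ) = e^(−0.025672×94) ≈ 0.0895.
Each bolus raises the concentration by D/Vd = 2435/72 ≈ 33.819 μg/mL.
Steady-state trough Cmin,ss = C₀·f/(1−f) ≈ 33.819 × 0.0895/0.9105 ≈ 3.324 μg/mL.
Trough 3.3 μg/mL vs MEC 1 μg/mL: adequate.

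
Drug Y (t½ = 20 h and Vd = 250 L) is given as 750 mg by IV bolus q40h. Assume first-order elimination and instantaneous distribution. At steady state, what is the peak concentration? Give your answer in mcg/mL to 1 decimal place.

4.0 mcg/mL

The dosing interval is 2 half-lives, so f = 2^(−2) = 0.25.
Accumulation ratio R = 1/(1 − f) = 1/0.75 = 4/3.
Single-dose peak C₀ = D/Vd = 750/250 = 3 mcg/mL.
Steady-state peak Cmax,ss = C₀·R = 3 × 4/3 ≈ 4.000 mcg/mL.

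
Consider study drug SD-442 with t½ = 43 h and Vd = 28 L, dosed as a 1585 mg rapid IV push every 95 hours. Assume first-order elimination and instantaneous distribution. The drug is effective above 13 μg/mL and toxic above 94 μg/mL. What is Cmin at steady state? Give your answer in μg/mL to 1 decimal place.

15.6 μg/mL

τ/t½ = 95/43 ≈ 2.2093, so fraction remaining f = (1/2)^(95/43) ≈ 0.2162.
Each bolus raises the concentration by D/Vd = 1585/28 ≈ 56.607 μg/mL.
Steady-state trough Cmin,ss = C₀·f/(1−f) ≈ 56.607 × 0.2162/0.7838 ≈ 15.614 μg/mL.
Trough 15.6 μg/mL vs MEC 13 μg/mL: adequate.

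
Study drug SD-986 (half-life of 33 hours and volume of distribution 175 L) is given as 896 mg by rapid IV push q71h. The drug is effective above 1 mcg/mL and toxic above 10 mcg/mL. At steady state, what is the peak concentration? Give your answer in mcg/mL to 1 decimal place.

6.6 mcg/mL

Over one 71-h interval, 71/33 ≈ 2.1515 half-lives elapse, leaving f ≈ 0.2251 of each dose.
Accumulation ratio R = 1/(1 − f) ≈ 1/0.7749 ≈ 1.2905.
Each bolus raises the concentration by D/Vd = 896/175 ≈ 5.120 mcg/mL.
Steady-state peak Cmax,ss = C₀·R ≈ 5.120 × 1.2905 ≈ 6.607 mcg/mL.
Peak 6.6 mcg/mL vs MTC 10 mcg/mL: below toxic threshold.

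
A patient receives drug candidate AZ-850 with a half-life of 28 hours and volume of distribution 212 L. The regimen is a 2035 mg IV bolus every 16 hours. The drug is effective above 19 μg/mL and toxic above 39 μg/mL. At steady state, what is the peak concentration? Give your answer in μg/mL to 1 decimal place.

k = ln2/t½ = ln2/28 ≈ 0.024755 h⁻¹; fraction remaining f = e^(−kτ) = e^(−0.024755×16) ≈ 0.6730.
At steady state, accumulation factor R = 1/(1 − e^(−kτ)) ≈ 3.0581.
Each bolus raises the concentration by D/Vd = 2035/212 ≈ 9.599 μg/mL.
Steady-state peak Cmax,ss = C₀·R ≈ 9.599 × 3.0581 ≈ 29.355 μg/mL.
Peak 29.4 μg/mL vs MTC 39 μg/mL: below toxic threshold.

29.4 μg/mL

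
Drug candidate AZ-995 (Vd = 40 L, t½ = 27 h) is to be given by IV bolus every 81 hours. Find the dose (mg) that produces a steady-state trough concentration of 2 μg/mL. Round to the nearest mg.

560 mg

τ/t½ = 81/27 ≈ 3, so f = (1/2)^(81/27) ≈ 0.125000.
Cmin,ss = (D/Vd)·f/(1−f), so D = Cmin,ss·Vd·(1−f)/f.
D = 2 × 40 × (1−f)/f ≈ 2 × 40 × 7.00000 ≈ 560.00 mg.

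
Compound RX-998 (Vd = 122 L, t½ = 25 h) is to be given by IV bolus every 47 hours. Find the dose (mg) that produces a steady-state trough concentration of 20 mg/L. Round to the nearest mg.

6541 mg

τ/t½ = 47/25 ≈ 1.88, so f = (1/2)^(47/25) ≈ 0.271684.
Cmin,ss = (D/Vd)·f/(1−f), so D = Cmin,ss·Vd·(1−f)/f.
D = 20 × 122 × (1−f)/f ≈ 20 × 122 × 2.68075 ≈ 6541.03 mg.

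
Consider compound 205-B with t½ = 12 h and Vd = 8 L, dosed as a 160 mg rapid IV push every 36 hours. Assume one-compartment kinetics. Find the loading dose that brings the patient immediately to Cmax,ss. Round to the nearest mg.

f = (1/2)^(36/12) ≈ 0.125000; accumulation ratio R = 1/(1−f) ≈ 1.14286.
Loading dose to hit Cmax,ss on first dose: D_load = D_maint·R ≈ 160 × 1.14286 ≈ 182.86 mg.

183 mg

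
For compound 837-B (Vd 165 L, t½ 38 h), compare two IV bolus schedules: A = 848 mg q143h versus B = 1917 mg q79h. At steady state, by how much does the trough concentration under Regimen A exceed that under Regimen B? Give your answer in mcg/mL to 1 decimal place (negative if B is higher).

-3.2 mcg/mL

Regimen A: f = (1/2)^(143/38) ≈ 0.0737; Cmin,ss = (848/165)·f/(1−f) ≈ 0.409 mcg/mL.
Regimen B: f = (1/2)^(79/38) ≈ 0.2367; Cmin,ss = (1917/165)·f/(1−f) ≈ 3.603 mcg/mL.
Difference ≈ 0.409 − 3.603 ≈ -3.194 mcg/mL.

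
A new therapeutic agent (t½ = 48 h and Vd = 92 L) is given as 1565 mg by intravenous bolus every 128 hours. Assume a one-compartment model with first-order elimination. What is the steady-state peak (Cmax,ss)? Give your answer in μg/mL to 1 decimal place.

20.2 μg/mL

k = ln2/t½ = ln2/48 ≈ 0.014441 h⁻¹; fraction remaining f = e^(−kτ) = e^(−0.014441×128) ≈ 0.1575.
At steady state, accumulation factor R = 1/(1 − e^(−kτ)) ≈ 1.1869.
Single-dose peak C₀ = D/Vd = 1565/92 ≈ 17.011 μg/mL.
Steady-state peak Cmax,ss = C₀·R ≈ 17.011 × 1.1869 ≈ 20.190 μg/mL.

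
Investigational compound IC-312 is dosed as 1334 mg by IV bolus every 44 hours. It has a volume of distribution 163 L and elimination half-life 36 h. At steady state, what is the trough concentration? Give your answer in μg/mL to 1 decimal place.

Over one 44-h interval, 44/36 ≈ 1.2222 half-lives elapse, leaving f ≈ 0.4286 of each dose.
At steady state, accumulation factor R = 1/(1 − e^(−kτ)) ≈ 1.7501.
Each bolus raises the concentration by D/Vd = 1334/163 ≈ 8.184 μg/mL.
Cmax,ss = C₀/(1 − f) ≈ 8.184/0.5714 ≈ 14.323 μg/mL.
Steady-state trough Cmin,ss = Cmax,ss·f ≈ 14.323 × 0.4286 ≈ 6.139 μg/mL.

6.1 μg/mL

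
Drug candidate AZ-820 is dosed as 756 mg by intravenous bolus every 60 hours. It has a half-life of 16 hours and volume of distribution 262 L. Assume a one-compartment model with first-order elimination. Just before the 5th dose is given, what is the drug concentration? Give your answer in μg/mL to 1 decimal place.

f = (1/2)^(τ/t½) = (1/2)^(60/16) ≈ 0.0743.
C₀ = D/Vd = 756/262 ≈ 2.885 μg/mL.
Before the 5th dose, 4 doses have been given. Superposition: Cmin = C₀·(f + f² + … + f^4).
≈ 2.885 × (0.0743 + 0.0055 + 0.0004 + 0.0000) ≈ 2.885 × 0.0802 ≈ 0.231 μg/mL.

0.2 μg/mL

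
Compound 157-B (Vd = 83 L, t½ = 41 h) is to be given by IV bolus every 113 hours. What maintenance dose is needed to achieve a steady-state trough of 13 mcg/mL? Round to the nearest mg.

6210 mg

τ/t½ = 113/41 ≈ 2.7561, so f = (1/2)^(113/41) ≈ 0.148024.
Cmin,ss = (D/Vd)·f/(1−f), so D = Cmin,ss·Vd·(1−f)/f.
D = 13 × 83 × (1−f)/f ≈ 13 × 83 × 5.75566 ≈ 6210.36 mg.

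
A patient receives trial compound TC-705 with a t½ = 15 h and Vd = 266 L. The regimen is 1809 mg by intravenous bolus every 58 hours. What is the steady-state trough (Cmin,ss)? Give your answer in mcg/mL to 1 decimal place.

k = ln2/t½ = ln2/15 ≈ 0.046210 h⁻¹; fraction remaining f = e^(−kτ) = e^(−0.046210×58) ≈ 0.0686.
At steady state, accumulation factor R = 1/(1 − e^(−kτ)) ≈ 1.0737.
Each bolus raises the concentration by D/Vd = 1809/266 ≈ 6.801 mcg/mL.
Steady-state peak Cmax,ss = C₀·R ≈ 6.801 × 1.0737 ≈ 7.302 mcg/mL.
One interval later, Cmin,ss = Cmax,ss·e^(−kτ) ≈ 7.302 × 0.0686 ≈ 0.501 mcg/mL.

0.5 mcg/mL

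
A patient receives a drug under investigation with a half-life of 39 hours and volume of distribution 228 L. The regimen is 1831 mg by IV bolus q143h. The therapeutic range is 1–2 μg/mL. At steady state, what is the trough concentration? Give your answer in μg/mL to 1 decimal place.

0.7 μg/mL

τ/t½ = 143/39 ≈ 3.6667, so fraction remaining f = (1/2)^(143/39) ≈ 0.0787.
At steady state, accumulation factor R = 1/(1 − e^(−kτ)) ≈ 1.0854.
Single-dose peak C₀ = D/Vd = 1831/228 ≈ 8.031 μg/mL.
Steady-state peak Cmax,ss = C₀·R ≈ 8.031 × 1.0854 ≈ 8.717 μg/mL.
One interval later, Cmin,ss = Cmax,ss·e^(−kτ) ≈ 8.717 × 0.0787 ≈ 0.686 μg/mL.
Trough 0.7 μg/mL vs MEC 1 μg/mL: subtherapeutic.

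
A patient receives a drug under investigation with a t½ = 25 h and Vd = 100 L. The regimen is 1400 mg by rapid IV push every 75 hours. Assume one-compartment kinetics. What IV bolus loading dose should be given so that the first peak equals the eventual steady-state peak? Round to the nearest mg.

f = (1/2)^(75/25) ≈ 0.125000; accumulation ratio R = 1/(1−f) ≈ 1.14286.
Loading dose to hit Cmax,ss on first dose: D_load = D_maint·R ≈ 1400 × 1.14286 ≈ 1600.00 mg.

1600 mg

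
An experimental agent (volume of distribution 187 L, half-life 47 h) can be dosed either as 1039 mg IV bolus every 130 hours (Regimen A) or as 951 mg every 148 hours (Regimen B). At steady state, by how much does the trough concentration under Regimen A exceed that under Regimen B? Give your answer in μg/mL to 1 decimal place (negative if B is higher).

0.3 μg/mL

Regimen A: f = (1/2)^(130/47) ≈ 0.1470; Cmin,ss = (1039/187)·f/(1−f) ≈ 0.958 μg/mL.
Regimen B: f = (1/2)^(148/47) ≈ 0.1127; Cmin,ss = (951/187)·f/(1−f) ≈ 0.646 μg/mL.
Difference ≈ 0.958 − 0.646 ≈ 0.312 μg/mL.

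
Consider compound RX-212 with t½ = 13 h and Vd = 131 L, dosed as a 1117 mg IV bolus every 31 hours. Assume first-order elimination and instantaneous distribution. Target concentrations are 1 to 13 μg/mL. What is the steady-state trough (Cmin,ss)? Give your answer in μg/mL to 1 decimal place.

2.0 μg/mL

k = ln2/t½ = ln2/13 ≈ 0.053319 h⁻¹; fraction remaining f = e^(−kτ) = e^(−0.053319×31) ≈ 0.1915.
At steady state, accumulation factor R = 1/(1 − e^(−kτ)) ≈ 1.2369.
Each bolus raises the concentration by D/Vd = 1117/131 ≈ 8.527 μg/mL.
Cmax,ss = C₀/(1 − f) ≈ 8.527/0.8085 ≈ 10.547 μg/mL.
Steady-state trough Cmin,ss = Cmax,ss·f ≈ 10.547 × 0.1915 ≈ 2.020 μg/mL.
Trough 2.0 μg/mL vs MEC 1 μg/mL: adequate.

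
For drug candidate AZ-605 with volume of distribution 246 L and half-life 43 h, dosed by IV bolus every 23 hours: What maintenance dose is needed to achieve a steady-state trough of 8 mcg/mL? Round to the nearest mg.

τ/t½ = 23/43 ≈ 0.53488, so f = (1/2)^(23/43) ≈ 0.690214.
Cmin,ss = (D/Vd)·f/(1−f), so D = Cmin,ss·Vd·(1−f)/f.
D = 8 × 246 × (1−f)/f ≈ 8 × 246 × 0.44883 ≈ 883.30 mg.

883 mg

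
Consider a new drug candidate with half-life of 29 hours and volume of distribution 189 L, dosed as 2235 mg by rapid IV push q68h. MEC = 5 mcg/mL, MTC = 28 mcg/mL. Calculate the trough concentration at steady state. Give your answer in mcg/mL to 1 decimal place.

2.9 mcg/mL

τ/t½ = 68/29 ≈ 2.3448, so fraction remaining f = (1/2)^(68/29) ≈ 0.1969.
Accumulation ratio R = 1/(1 − f) ≈ 1/0.8031 ≈ 1.2452.
Each bolus raises the concentration by D/Vd = 2235/189 ≈ 11.825 mcg/mL.
Steady-state peak Cmax,ss = C₀·R ≈ 11.825 × 1.2452 ≈ 14.724 mcg/mL.
Steady-state trough Cmin,ss = Cmax,ss·f ≈ 14.724 × 0.1969 ≈ 2.899 mcg/mL.
Trough 2.9 mcg/mL vs MEC 5 mcg/mL: subtherapeutic.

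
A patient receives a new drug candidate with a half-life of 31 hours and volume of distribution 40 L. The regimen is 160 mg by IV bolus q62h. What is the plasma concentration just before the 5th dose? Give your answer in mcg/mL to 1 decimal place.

f = (1/2)^(τ/t½) = (1/2)^(62/31) ≈ 0.2500.
C₀ = D/Vd = 160/40 ≈ 4.000 mcg/mL.
Before the 5th dose, 4 doses have been given. Superposition: Cmin = C₀·(f + f² + … + f^4).
≈ 4.000 × (0.2500 + 0.0625 + 0.0156 + 0.0039) ≈ 4.000 × 0.3320 ≈ 1.328 mcg/mL.

1.3 mcg/mL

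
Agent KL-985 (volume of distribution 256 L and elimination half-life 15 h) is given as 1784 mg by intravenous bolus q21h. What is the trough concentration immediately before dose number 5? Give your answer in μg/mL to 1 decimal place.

f = (1/2)^(τ/t½) = (1/2)^(21/15) ≈ 0.3789.
C₀ = D/Vd = 1784/256 ≈ 6.969 μg/mL.
Before the 5th dose, 4 doses have been given. Superposition: Cmin = C₀·(f + f² + … + f^4).
≈ 6.969 × (0.3789 + 0.1436 + 0.0544 + 0.0206) ≈ 6.969 × 0.5975 ≈ 4.164 μg/mL.

4.2 μg/mL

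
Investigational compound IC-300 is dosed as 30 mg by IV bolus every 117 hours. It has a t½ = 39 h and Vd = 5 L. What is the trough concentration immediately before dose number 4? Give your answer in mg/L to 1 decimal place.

0.9 mg/L

f = (1/2)^(τ/t½) = (1/2)^(117/39) ≈ 0.1250.
C₀ = D/Vd = 30/5 ≈ 6.000 mg/L.
Before the 4th dose, 3 doses have been given. Superposition: Cmin = C₀·(f + f² + … + f^3).
≈ 6.000 × (0.1250 + 0.0156 + 0.0020) ≈ 6.000 × 0.1426 ≈ 0.856 mg/L.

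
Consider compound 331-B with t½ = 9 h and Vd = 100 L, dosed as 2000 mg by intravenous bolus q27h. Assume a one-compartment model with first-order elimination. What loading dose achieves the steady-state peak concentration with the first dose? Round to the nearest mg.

f = (1/2)^(27/9) ≈ 0.125000; accumulation ratio R = 1/(1−f) ≈ 1.14286.
Loading dose to hit Cmax,ss on first dose: D_load = D_maint·R ≈ 2000 × 1.14286 ≈ 2285.72 mg.

2286 mg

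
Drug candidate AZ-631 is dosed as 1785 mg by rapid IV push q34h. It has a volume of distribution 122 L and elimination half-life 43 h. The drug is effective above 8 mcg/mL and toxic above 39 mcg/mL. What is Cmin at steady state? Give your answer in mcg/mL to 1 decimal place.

20.0 mcg/mL

k = ln2/t½ = ln2/43 ≈ 0.016120 h⁻¹; fraction remaining f = e^(−kτ) = e^(−0.016120×34) ≈ 0.5781.
At steady state, accumulation factor R = 1/(1 − e^(−kτ)) ≈ 2.3702.
Each bolus raises the concentration by D/Vd = 1785/122 ≈ 14.631 mcg/mL.
Steady-state peak Cmax,ss = C₀·R ≈ 14.631 × 2.3702 ≈ 34.678 mcg/mL.
Steady-state trough Cmin,ss = Cmax,ss·f ≈ 34.678 × 0.5781 ≈ 20.047 mcg/mL.
Trough 20.0 mcg/mL vs MEC 8 mcg/mL: adequate.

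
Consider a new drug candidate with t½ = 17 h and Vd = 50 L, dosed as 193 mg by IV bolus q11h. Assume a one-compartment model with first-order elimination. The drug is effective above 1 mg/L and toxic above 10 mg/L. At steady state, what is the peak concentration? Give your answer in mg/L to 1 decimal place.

k = ln2/t½ = ln2/17 ≈ 0.040773 h⁻¹; fraction remaining f = e^(−kτ) = e^(−0.040773×11) ≈ 0.6386.
Accumulation ratio R = 1/(1 − f) ≈ 1/0.3614 ≈ 2.7670.
Single-dose peak C₀ = D/Vd = 193/50 ≈ 3.860 mg/L.
Cmax,ss = C₀/(1 − f) ≈ 3.860/0.3614 ≈ 10.681 mg/L.
Peak 10.7 mg/L vs MTC 10 mg/L: exceeds toxic threshold.

10.7 mg/L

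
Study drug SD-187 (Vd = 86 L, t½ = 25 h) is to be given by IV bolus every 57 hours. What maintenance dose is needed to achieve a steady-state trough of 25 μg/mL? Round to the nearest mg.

τ/t½ = 57/25 ≈ 2.28, so f = (1/2)^(57/25) ≈ 0.205898.
Cmin,ss = (D/Vd)·f/(1−f), so D = Cmin,ss·Vd·(1−f)/f.
D = 25 × 86 × (1−f)/f ≈ 25 × 86 × 3.85677 ≈ 8292.06 mg.

8292 mg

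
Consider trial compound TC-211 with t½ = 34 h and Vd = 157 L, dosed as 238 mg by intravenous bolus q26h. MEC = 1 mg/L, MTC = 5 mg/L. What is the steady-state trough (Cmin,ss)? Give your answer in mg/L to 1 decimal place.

2.2 mg/L

τ/t½ = 26/34 ≈ 0.76471, so fraction remaining f = (1/2)^(26/34) ≈ 0.5886.
Single-dose peak C₀ = D/Vd = 238/157 ≈ 1.516 mg/L.
Steady-state trough Cmin,ss = C₀·f/(1−f) ≈ 1.516 × 0.5886/0.4114 ≈ 2.169 mg/L.
Trough 2.2 mg/L vs MEC 1 mg/L: adequate.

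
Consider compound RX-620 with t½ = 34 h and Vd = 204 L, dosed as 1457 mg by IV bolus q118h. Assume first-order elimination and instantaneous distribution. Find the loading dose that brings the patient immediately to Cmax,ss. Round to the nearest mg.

1601 mg

f = (1/2)^(118/34) ≈ 0.090209; accumulation ratio R = 1/(1−f) ≈ 1.09915.
Loading dose to hit Cmax,ss on first dose: D_load = D_maint·R ≈ 1457 × 1.09915 ≈ 1601.46 mg.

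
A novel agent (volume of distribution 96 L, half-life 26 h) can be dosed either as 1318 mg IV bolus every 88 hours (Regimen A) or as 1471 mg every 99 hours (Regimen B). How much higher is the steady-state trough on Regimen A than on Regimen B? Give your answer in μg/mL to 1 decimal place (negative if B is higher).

Regimen A: f = (1/2)^(88/26) ≈ 0.0957; Cmin,ss = (1318/96)·f/(1−f) ≈ 1.453 μg/mL.
Regimen B: f = (1/2)^(99/26) ≈ 0.0714; Cmin,ss = (1471/96)·f/(1−f) ≈ 1.178 μg/mL.
Difference ≈ 1.453 − 1.178 ≈ 0.275 μg/mL.

0.3 μg/mL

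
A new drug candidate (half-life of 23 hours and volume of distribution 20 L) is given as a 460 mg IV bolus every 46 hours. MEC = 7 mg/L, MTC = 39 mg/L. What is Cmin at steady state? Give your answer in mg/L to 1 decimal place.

7.7 mg/L

The dosing interval is 2 half-lives, so f = 2^(−2) = 0.25.
Accumulation ratio R = 1/(1 − f) = 1/0.75 = 4/3.
Single-dose peak C₀ = D/Vd = 460/20 = 23 mg/L.
Steady-state peak Cmax,ss = C₀·R = 23 × 4/3 ≈ 30.667 mg/L.
Steady-state trough Cmin,ss = Cmax,ss·f ≈ 30.667 × 0.25 ≈ 7.667 mg/L.
Trough 7.7 mg/L vs MEC 7 mg/L: adequate.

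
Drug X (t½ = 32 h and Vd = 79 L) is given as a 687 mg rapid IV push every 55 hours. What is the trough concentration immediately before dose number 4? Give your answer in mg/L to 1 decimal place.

3.7 mg/L

f = (1/2)^(τ/t½) = (1/2)^(55/32) ≈ 0.3038.
C₀ = D/Vd = 687/79 ≈ 8.696 mg/L.
Before the 4th dose, 3 doses have been given. Superposition: Cmin = C₀·(f + f² + … + f^3).
≈ 8.696 × (0.3038 + 0.0923 + 0.0280) ≈ 8.696 × 0.4241 ≈ 3.688 mg/L.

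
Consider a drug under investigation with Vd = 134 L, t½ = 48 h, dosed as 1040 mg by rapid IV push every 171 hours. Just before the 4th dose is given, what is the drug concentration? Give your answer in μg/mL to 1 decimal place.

0.7 μg/mL

f = (1/2)^(τ/t½) = (1/2)^(171/48) ≈ 0.0846.
C₀ = D/Vd = 1040/134 ≈ 7.761 μg/mL.
Before the 4th dose, 3 doses have been given. Superposition: Cmin = C₀·(f + f² + … + f^3).
≈ 7.761 × (0.0846 + 0.0072 + 0.0006) ≈ 7.761 × 0.0924 ≈ 0.717 μg/mL.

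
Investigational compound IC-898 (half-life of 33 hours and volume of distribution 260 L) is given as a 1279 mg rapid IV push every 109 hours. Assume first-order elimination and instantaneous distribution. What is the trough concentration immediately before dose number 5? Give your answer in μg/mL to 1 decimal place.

f = (1/2)^(τ/t½) = (1/2)^(109/33) ≈ 0.1013.
C₀ = D/Vd = 1279/260 ≈ 4.919 μg/mL.
Before the 5th dose, 4 doses have been given. Superposition: Cmin = C₀·(f + f² + … + f^4).
≈ 4.919 × (0.1013 + 0.0103 + 0.0010 + 0.0001) ≈ 4.919 × 0.1127 ≈ 0.554 μg/mL.

0.6 μg/mL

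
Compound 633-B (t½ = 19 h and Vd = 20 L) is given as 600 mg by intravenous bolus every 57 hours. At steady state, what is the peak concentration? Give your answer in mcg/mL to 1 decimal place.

τ = 57 h = 3 half-lives, so f = (1/2)^3 = 0.125.
Accumulation ratio R = 1/(1 − f) = 1/0.875 = 8/7.
Single-dose peak C₀ = D/Vd = 600/20 = 30 mcg/mL.
Steady-state peak Cmax,ss = C₀·R = 30 × 8/7 ≈ 34.286 mcg/mL.

34.3 mcg/mL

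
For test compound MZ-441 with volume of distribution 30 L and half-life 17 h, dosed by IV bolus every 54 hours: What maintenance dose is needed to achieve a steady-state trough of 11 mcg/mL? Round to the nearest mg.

τ/t½ = 54/17 ≈ 3.1765, so f = (1/2)^(54/17) ≈ 0.110608.
Cmin,ss = (D/Vd)·f/(1−f), so D = Cmin,ss·Vd·(1−f)/f.
D = 11 × 30 × (1−f)/f ≈ 11 × 30 × 8.04094 ≈ 2653.51 mg.

2654 mg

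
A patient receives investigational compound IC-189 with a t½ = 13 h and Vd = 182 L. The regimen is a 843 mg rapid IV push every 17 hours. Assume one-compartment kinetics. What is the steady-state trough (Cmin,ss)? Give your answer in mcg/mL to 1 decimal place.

τ/t½ = 17/13 ≈ 1.3077, so fraction remaining f = (1/2)^(17/13) ≈ 0.4040.
Accumulation ratio R = 1/(1 − f) ≈ 1/0.5960 ≈ 1.6779.
Each bolus raises the concentration by D/Vd = 843/182 ≈ 4.632 mcg/mL.
Cmax,ss = C₀/(1 − f) ≈ 4.632/0.5960 ≈ 7.772 mcg/mL.
One interval later, Cmin,ss = Cmax,ss·e^(−kτ) ≈ 7.772 × 0.4040 ≈ 3.140 mcg/mL.

3.1 mcg/mL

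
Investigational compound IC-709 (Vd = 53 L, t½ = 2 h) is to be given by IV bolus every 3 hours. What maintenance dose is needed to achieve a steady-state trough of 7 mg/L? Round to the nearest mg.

678 mg

τ/t½ = 3/2 ≈ 1.5, so f = (1/2)^(3/2) ≈ 0.353553.
Cmin,ss = (D/Vd)·f/(1−f), so D = Cmin,ss·Vd·(1−f)/f.
D = 7 × 53 × (1−f)/f ≈ 7 × 53 × 1.82843 ≈ 678.35 mg.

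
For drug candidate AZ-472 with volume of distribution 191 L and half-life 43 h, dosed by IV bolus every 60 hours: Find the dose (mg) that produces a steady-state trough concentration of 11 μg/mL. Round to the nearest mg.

τ/t½ = 60/43 ≈ 1.3953, so f = (1/2)^(60/43) ≈ 0.380153.
Cmin,ss = (D/Vd)·f/(1−f), so D = Cmin,ss·Vd·(1−f)/f.
D = 11 × 191 × (1−f)/f ≈ 11 × 191 × 1.63052 ≈ 3425.72 mg.

3426 mg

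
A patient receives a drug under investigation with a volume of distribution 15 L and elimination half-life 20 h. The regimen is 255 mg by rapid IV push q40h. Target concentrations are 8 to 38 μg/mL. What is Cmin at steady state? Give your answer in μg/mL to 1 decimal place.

The dosing interval is 2 half-lives, so f = 2^(−2) = 0.25.
Accumulation ratio R = 1/(1 − f) = 1/0.75 = 4/3.
Single-dose peak C₀ = D/Vd = 255/15 = 17 μg/mL.
Steady-state peak Cmax,ss = C₀·R = 17 × 4/3 ≈ 22.667 μg/mL.
Steady-state trough Cmin,ss = Cmax,ss·f ≈ 22.667 × 0.25 ≈ 5.667 μg/mL.
Trough 5.7 μg/mL vs MEC 8 μg/mL: subtherapeutic.

5.7 μg/mL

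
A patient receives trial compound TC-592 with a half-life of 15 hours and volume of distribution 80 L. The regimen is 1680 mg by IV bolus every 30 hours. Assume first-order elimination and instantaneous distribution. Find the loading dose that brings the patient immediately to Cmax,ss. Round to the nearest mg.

2240 mg

f = (1/2)^(30/15) ≈ 0.250000; accumulation ratio R = 1/(1−f) ≈ 1.33333.
Loading dose to hit Cmax,ss on first dose: D_load = D_maint·R ≈ 1680 × 1.33333 ≈ 2239.99 mg.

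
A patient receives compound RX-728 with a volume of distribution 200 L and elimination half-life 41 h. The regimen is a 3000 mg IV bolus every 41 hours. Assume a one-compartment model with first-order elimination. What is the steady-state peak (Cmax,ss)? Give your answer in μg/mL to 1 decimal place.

τ = 41 h = 1 half-life, so f = (1/2)^1 = 0.5.
At steady state, R = 1/(1 − 0.5) = 2/1.
Single-dose peak C₀ = D/Vd = 3000/200 = 15 μg/mL.
Steady-state peak Cmax,ss = C₀·R = 15 × 2/1 ≈ 30.000 μg/mL.

30.0 μg/mL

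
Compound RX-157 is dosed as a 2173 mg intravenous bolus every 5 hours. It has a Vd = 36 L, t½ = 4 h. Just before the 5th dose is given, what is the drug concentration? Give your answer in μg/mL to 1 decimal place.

f = (1/2)^(τ/t½) = (1/2)^(5/4) ≈ 0.4204.
C₀ = D/Vd = 2173/36 ≈ 60.361 μg/mL.
Before the 5th dose, 4 doses have been given. Superposition: Cmin = C₀·(f + f² + … + f^4).
≈ 60.361 × (0.4204 + 0.1767 + 0.0743 + 0.0312) ≈ 60.361 × 0.7026 ≈ 42.410 μg/mL.

42.4 μg/mL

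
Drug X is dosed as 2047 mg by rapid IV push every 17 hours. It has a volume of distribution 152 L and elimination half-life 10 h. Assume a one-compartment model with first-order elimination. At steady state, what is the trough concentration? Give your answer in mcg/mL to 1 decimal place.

6.0 mcg/mL

k = ln2/t½ = ln2/10 ≈ 0.069315 h⁻¹; fraction remaining f = e^(−kτ) = e^(−0.069315×17) ≈ 0.3078.
Single-dose peak C₀ = D/Vd = 2047/152 ≈ 13.467 mcg/mL.
Steady-state trough Cmin,ss = C₀·f/(1−f) ≈ 13.467 × 0.3078/0.6922 ≈ 5.988 mcg/mL.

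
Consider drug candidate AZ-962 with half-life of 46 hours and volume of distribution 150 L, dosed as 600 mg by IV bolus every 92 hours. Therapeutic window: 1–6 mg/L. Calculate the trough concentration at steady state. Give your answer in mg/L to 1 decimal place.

1.3 mg/L

The dosing interval is 2 half-lives, so f = 2^(−2) = 0.25.
At steady state, R = 1/(1 − 0.25) = 4/3.
Single-dose peak C₀ = D/Vd = 600/150 = 4 mg/L.
Steady-state peak Cmax,ss = C₀·R = 4 × 4/3 ≈ 5.333 mg/L.
Steady-state trough Cmin,ss = Cmax,ss·f ≈ 5.333 × 0.25 ≈ 1.333 mg/L.
Trough 1.3 mg/L vs MEC 1 mg/L: adequate.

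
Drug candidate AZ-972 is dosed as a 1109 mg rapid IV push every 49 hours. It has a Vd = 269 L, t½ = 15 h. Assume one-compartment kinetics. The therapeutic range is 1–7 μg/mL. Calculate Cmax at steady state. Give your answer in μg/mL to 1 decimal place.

τ/t½ = 49/15 ≈ 3.2667, so fraction remaining f = (1/2)^(49/15) ≈ 0.1039.
Accumulation ratio R = 1/(1 − f) ≈ 1/0.8961 ≈ 1.1159.
Single-dose peak C₀ = D/Vd = 1109/269 ≈ 4.123 μg/mL.
Steady-state peak Cmax,ss = C₀·R ≈ 4.123 × 1.1159 ≈ 4.601 μg/mL.
Peak 4.6 μg/mL vs MTC 7 μg/mL: below toxic threshold.

4.6 μg/mL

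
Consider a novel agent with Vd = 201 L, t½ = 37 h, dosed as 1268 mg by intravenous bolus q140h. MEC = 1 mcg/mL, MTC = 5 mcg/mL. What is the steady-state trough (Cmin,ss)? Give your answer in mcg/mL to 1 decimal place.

0.5 mcg/mL

Over one 140-h interval, 140/37 ≈ 3.7838 half-lives elapse, leaving f ≈ 0.0726 of each dose.
Single-dose peak C₀ = D/Vd = 1268/201 ≈ 6.308 mcg/mL.
Steady-state trough Cmin,ss = C₀·f/(1−f) ≈ 6.308 × 0.0726/0.9274 ≈ 0.494 mcg/mL.
Trough 0.5 mcg/mL vs MEC 1 mcg/mL: subtherapeutic.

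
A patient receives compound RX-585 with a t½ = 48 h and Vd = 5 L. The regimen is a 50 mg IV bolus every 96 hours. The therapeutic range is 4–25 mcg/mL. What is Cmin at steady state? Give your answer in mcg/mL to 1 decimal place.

3.3 mcg/mL

The dosing interval is 2 half-lives, so f = 2^(−2) = 0.25.
Accumulation ratio R = 1/(1 − f) = 1/0.75 = 4/3.
Single-dose peak C₀ = D/Vd = 50/5 = 10 mcg/mL.
Steady-state peak Cmax,ss = C₀·R = 10 × 4/3 ≈ 13.333 mcg/mL.
Steady-state trough Cmin,ss = Cmax,ss·f ≈ 13.333 × 0.25 ≈ 3.333 mcg/mL.
Trough 3.3 mcg/mL vs MEC 4 mcg/mL: subtherapeutic.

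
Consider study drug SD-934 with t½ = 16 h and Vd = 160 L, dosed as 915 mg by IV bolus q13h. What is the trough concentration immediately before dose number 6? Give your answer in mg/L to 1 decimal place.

f = (1/2)^(τ/t½) = (1/2)^(13/16) ≈ 0.5694.
C₀ = D/Vd = 915/160 ≈ 5.719 mg/L.
Before the 6th dose, 5 doses have been given. Superposition: Cmin = C₀·(f + f² + … + f^5).
≈ 5.719 × (0.5694 + 0.3242 + 0.1846 + 0.1051 + 0.0599) ≈ 5.719 × 1.2432 ≈ 7.110 mg/L.

7.1 mg/L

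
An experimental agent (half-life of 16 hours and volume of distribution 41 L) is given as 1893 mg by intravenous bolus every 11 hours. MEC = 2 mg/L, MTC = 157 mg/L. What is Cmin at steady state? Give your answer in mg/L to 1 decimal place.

75.6 mg/L

τ/t½ = 11/16 ≈ 0.6875, so fraction remaining f = (1/2)^(11/16) ≈ 0.6209.
Each bolus raises the concentration by D/Vd = 1893/41 ≈ 46.171 mg/L.
Steady-state trough Cmin,ss = C₀·f/(1−f) ≈ 46.171 × 0.6209/0.3791 ≈ 75.620 mg/L.
Trough 75.6 mg/L vs MEC 2 mg/L: adequate.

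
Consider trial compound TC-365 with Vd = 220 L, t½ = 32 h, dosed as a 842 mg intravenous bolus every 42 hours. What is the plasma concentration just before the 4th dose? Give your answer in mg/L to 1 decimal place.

f = (1/2)^(τ/t½) = (1/2)^(42/32) ≈ 0.4026.
C₀ = D/Vd = 842/220 ≈ 3.827 mg/L.
Before the 4th dose, 3 doses have been given. Superposition: Cmin = C₀·(f + f² + … + f^3).
≈ 3.827 × (0.4026 + 0.1621 + 0.0653) ≈ 3.827 × 0.6300 ≈ 2.411 mg/L.

2.4 mg/L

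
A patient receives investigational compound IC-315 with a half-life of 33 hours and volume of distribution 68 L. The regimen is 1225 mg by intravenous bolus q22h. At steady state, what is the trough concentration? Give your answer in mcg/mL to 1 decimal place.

30.7 mcg/mL

k = ln2/t½ = ln2/33 ≈ 0.021004 h⁻¹; fraction remaining f = e^(−kτ) = e^(−0.021004×22) ≈ 0.6300.
Single-dose peak C₀ = D/Vd = 1225/68 ≈ 18.015 mcg/mL.
Steady-state trough Cmin,ss = C₀·f/(1−f) ≈ 18.015 × 0.6300/0.3700 ≈ 30.674 mcg/mL.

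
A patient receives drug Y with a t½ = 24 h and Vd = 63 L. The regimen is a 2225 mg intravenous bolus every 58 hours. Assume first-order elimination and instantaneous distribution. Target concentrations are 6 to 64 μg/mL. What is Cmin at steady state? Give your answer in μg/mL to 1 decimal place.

Over one 58-h interval, 58/24 ≈ 2.4167 half-lives elapse, leaving f ≈ 0.1873 of each dose.
At steady state, accumulation factor R = 1/(1 − e^(−kτ)) ≈ 1.2305.
Single-dose peak C₀ = D/Vd = 2225/63 ≈ 35.317 μg/mL.
Steady-state peak Cmax,ss = C₀·R ≈ 35.317 × 1.2305 ≈ 43.458 μg/mL.
Steady-state trough Cmin,ss = Cmax,ss·f ≈ 43.458 × 0.1873 ≈ 8.140 μg/mL.
Trough 8.1 μg/mL vs MEC 6 μg/mL: adequate.

8.1 μg/mL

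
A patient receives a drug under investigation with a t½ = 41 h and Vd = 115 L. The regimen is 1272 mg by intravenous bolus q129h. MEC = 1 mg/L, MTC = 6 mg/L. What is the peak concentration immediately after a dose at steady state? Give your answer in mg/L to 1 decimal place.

Over one 129-h interval, 129/41 ≈ 3.1463 half-lives elapse, leaving f ≈ 0.1129 of each dose.
At steady state, accumulation factor R = 1/(1 − e^(−kτ)) ≈ 1.1273.
Single-dose peak C₀ = D/Vd = 1272/115 ≈ 11.061 mg/L.
Cmax,ss = C₀/(1 − f) ≈ 11.061/0.8871 ≈ 12.469 mg/L.
Peak 12.5 mg/L vs MTC 6 mg/L: exceeds toxic threshold.

12.5 mg/L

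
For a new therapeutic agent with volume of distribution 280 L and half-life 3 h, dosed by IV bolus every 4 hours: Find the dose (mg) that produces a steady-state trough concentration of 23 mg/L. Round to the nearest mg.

9788 mg

τ/t½ = 4/3 ≈ 1.3333, so f = (1/2)^(4/3) ≈ 0.396850.
Cmin,ss = (D/Vd)·f/(1−f), so D = Cmin,ss·Vd·(1−f)/f.
D = 23 × 280 × (1−f)/f ≈ 23 × 280 × 1.51984 ≈ 9787.77 mg.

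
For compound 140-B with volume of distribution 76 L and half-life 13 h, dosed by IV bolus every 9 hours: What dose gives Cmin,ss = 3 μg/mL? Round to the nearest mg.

τ/t½ = 9/13 ≈ 0.69231, so f = (1/2)^(9/13) ≈ 0.618863.
Cmin,ss = (D/Vd)·f/(1−f), so D = Cmin,ss·Vd·(1−f)/f.
D = 3 × 76 × (1−f)/f ≈ 3 × 76 × 0.61587 ≈ 140.42 mg.

140 mg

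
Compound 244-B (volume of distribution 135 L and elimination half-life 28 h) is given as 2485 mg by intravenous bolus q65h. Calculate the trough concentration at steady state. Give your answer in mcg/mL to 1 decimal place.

k = ln2/t½ = ln2/28 ≈ 0.024755 h⁻¹; fraction remaining f = e^(−kτ) = e^(−0.024755×65) ≈ 0.2001.
Accumulation ratio R = 1/(1 − f) ≈ 1/0.7999 ≈ 1.2502.
Each bolus raises the concentration by D/Vd = 2485/135 ≈ 18.407 mcg/mL.
Cmax,ss = C₀/(1 − f) ≈ 18.407/0.7999 ≈ 23.012 mcg/mL.
One interval later, Cmin,ss = Cmax,ss·e^(−kτ) ≈ 23.012 × 0.2001 ≈ 4.605 mcg/mL.

4.6 mcg/mL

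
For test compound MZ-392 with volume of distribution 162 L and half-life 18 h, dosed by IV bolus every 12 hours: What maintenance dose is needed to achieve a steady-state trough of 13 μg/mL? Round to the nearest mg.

τ/t½ = 12/18 ≈ 0.66667, so f = (1/2)^(12/18) ≈ 0.629961.
Cmin,ss = (D/Vd)·f/(1−f), so D = Cmin,ss·Vd·(1−f)/f.
D = 13 × 162 × (1−f)/f ≈ 13 × 162 × 0.58740 ≈ 1237.06 mg.

1237 mg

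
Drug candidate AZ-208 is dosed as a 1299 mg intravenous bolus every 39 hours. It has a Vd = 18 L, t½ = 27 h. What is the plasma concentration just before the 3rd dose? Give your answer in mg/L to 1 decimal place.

f = (1/2)^(τ/t½) = (1/2)^(39/27) ≈ 0.3674.
C₀ = D/Vd = 1299/18 ≈ 72.167 mg/L.
Before the 3rd dose, 2 doses have been given. Superposition: Cmin = C₀·(f + f²).
≈ 72.167 × (0.3674 + 0.1350) ≈ 72.167 × 0.5024 ≈ 36.257 mg/L.

36.3 mg/L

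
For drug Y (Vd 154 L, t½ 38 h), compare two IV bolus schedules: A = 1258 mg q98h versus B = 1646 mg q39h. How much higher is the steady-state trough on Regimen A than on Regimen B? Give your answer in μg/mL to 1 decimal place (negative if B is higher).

Regimen A: f = (1/2)^(98/38) ≈ 0.1674; Cmin,ss = (1258/154)·f/(1−f) ≈ 1.642 μg/mL.
Regimen B: f = (1/2)^(39/38) ≈ 0.4910; Cmin,ss = (1646/154)·f/(1−f) ≈ 10.310 μg/mL.
Difference ≈ 1.642 − 10.310 ≈ -8.668 μg/mL.

-8.7 μg/mL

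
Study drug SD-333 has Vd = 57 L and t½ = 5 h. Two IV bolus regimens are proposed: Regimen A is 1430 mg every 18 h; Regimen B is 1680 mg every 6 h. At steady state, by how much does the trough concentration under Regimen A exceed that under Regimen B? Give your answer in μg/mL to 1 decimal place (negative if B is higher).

Regimen A: f = (1/2)^(18/5) ≈ 0.0825; Cmin,ss = (1430/57)·f/(1−f) ≈ 2.256 μg/mL.
Regimen B: f = (1/2)^(6/5) ≈ 0.4353; Cmin,ss = (1680/57)·f/(1−f) ≈ 22.720 μg/mL.
Difference ≈ 2.256 − 22.720 ≈ -20.464 μg/mL.

-20.5 μg/mL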